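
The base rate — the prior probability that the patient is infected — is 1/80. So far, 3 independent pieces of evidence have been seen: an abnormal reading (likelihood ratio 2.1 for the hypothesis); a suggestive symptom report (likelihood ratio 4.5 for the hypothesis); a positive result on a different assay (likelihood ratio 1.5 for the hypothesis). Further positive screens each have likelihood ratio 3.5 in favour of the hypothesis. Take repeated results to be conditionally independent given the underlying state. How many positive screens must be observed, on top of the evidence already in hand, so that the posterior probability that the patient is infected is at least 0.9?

Prior odds = 0.0125/0.9875 = 1/79.
Combined Bayes factor of the evidence already in hand = 2.1 × 4.5 × 1.5 = 14.175.
Odds after that evidence = (1/79) × 14.175 = 567/3160.
Target odds = 0.9/0.1 = 9.
Need 3.5ⁿ ≥ 9 ÷ (567/3160) = 3160/63.
3.5³ = 42.875 falls short of 3160/63 but 3.5⁴ = 150.0625 reaches it, so n = 4.

4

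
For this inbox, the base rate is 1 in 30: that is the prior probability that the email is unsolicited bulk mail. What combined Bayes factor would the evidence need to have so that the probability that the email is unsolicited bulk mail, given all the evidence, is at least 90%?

261

Prior odds = (1/30)/(29/30) = 1/29.
Target odds = 0.9/0.1 = 9.
Required Bayes factor = 9 ÷ (1/29) = 261.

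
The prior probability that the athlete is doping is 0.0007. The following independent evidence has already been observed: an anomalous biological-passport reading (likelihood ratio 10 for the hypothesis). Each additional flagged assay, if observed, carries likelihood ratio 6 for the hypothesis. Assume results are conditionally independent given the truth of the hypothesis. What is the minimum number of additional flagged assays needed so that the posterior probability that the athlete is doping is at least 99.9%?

Prior odds = 0.0007/0.9993 = 7/9993.
Bayes factor of the evidence already in hand = 10.
Odds after that evidence = (7/9993) × 10 = 70/9993.
Target odds = 0.999/0.001 = 999.
Need 6ⁿ ≥ 999 ÷ (70/9993) = 9983007/70.
6⁶ = 46656 falls short of 9983007/70 but 6⁷ = 279936 reaches it, so n = 7.

7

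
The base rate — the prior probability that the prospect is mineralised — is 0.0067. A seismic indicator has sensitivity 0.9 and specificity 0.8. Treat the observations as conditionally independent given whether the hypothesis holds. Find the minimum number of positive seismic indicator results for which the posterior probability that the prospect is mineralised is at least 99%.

Prior odds: 0.0067 ÷ 0.9933 = 67/9933.
False-positive rate = 1 − 0.8 = 0.2; likelihood ratio of a positive = 0.9/0.2 = 4.5.
Target odds: 0.99 ÷ 0.01 = 99.
Need (67/9933) × 4.5ⁿ ≥ 99, i.e. 4.5ⁿ ≥ 983367/67.
4.5⁶ = 8303.765625 falls short of 983367/67 but 4.5⁷ = 4782969/128 reaches it, so n = 7.

7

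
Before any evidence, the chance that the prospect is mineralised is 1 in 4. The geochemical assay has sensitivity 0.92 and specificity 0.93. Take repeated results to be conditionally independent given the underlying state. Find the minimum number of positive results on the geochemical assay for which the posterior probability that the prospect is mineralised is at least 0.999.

4

Prior odds = 0.25/0.75 = 1/3.
False-positive rate = 1 − 0.93 = 0.07; likelihood ratio of a positive = 0.92/0.07 = 92/7.
Target posterior odds = 0.999/0.001 = 999.
Require (92/7)ⁿ ≥ 999 ÷ (1/3) = 2997.
(92/7)³ = 778688/343 falls short of 2997 but (92/7)⁴ = 71639296/2401 reaches it, so n = 4.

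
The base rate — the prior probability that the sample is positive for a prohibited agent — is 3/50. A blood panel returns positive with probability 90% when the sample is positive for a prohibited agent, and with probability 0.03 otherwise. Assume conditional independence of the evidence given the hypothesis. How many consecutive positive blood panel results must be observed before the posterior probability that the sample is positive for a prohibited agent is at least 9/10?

2

Prior odds = 0.06/0.94 = 3/47.
Likelihood ratio of a positive result = 0.9/0.03 = 30.
Target odds: 0.9 ÷ 0.1 = 9.
Need (3/47) × 30ⁿ ≥ 9, i.e. 30ⁿ ≥ 141.
30¹ = 30 falls short of 141 but 30² = 900 reaches it, so n = 2.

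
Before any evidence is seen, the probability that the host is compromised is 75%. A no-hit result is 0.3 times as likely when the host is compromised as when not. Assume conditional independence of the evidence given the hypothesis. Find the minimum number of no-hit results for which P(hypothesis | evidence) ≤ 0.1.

Prior odds = 0.75/0.25 = 3.
Likelihood ratio per no-hit result = 0.3.
Target odds: 0.1 ÷ 0.9 = 1/9.
Need 3 × 0.3ⁿ ≤ 1/9, i.e. 0.3ⁿ ≤ 1/27.
0.3² = 0.09 is still above 1/27 but 0.3³ = 0.027 is at or below it, so n = 3.

3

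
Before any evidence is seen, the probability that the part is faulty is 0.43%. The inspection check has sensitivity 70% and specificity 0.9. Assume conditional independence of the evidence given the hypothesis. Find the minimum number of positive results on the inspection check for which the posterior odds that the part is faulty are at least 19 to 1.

5

Prior odds = 0.0043/0.9957 = 43/9957.
False-positive rate = 1 − 0.9 = 0.1; likelihood ratio of a positive = 0.7/0.1 = 7.
Target odds = 19.
Need (43/9957) × 7ⁿ ≥ 19, i.e. 7ⁿ ≥ 189183/43.
7⁴ = 2401 falls short of 189183/43 but 7⁵ = 16807 reaches it, so n = 5.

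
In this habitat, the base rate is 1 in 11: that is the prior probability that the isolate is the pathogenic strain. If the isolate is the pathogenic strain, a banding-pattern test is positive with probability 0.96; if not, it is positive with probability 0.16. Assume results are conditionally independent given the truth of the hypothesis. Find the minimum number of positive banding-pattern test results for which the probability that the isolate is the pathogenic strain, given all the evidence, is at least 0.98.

4

Prior odds: (1/11) ÷ (10/11) = 0.1.
Likelihood ratio of a positive = 0.96/0.16 = 6.
Target odds: 0.98 ÷ 0.02 = 49.
Require 6ⁿ ≥ 49 ÷ 0.1 = 490.
6³ = 216 falls short of 490 but 6⁴ = 1296 reaches it, so n = 4.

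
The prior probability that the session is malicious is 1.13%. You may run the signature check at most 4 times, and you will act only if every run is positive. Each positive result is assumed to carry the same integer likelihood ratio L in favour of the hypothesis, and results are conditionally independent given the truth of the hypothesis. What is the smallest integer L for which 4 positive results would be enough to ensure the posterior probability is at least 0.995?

12

Prior odds = 0.0113/0.9887 = 113/9887.
Target odds = 0.995/0.005 = 199.
Need L⁴ ≥ 199 ÷ (113/9887) = 1967513/113.
11⁴ = 14641 < 1967513/113 ≤ 20736 = 12⁴, so L = 12.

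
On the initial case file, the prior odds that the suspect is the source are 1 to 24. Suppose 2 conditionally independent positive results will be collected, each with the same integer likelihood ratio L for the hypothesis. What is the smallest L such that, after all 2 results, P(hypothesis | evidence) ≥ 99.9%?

Prior odds = 1/24.
Target odds = 0.999/0.001 = 999.
Need L² ≥ 999 ÷ (1/24) = 23976.
154² = 23716 < 23976 ≤ 24025 = 155², so L = 155.

155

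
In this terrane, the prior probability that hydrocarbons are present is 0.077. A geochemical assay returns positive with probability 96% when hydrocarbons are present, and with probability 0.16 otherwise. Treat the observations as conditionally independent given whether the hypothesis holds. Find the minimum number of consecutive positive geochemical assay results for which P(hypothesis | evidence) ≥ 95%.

4

Prior odds = 0.077/0.923 = 77/923.
Likelihood ratio of a positive result = 0.96/0.16 = 6.
Target posterior odds = 0.95/0.05 = 19.
Need (77/923) × 6ⁿ ≥ 19, i.e. 6ⁿ ≥ 17537/77.
6³ = 216 falls short of 17537/77 but 6⁴ = 1296 reaches it, so n = 4.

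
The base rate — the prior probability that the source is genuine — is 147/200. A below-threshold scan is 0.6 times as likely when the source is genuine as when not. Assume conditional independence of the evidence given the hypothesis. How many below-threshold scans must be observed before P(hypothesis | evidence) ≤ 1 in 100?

Prior odds: 0.735 ÷ 0.265 = 147/53.
Likelihood ratio per below-threshold scan = 0.6.
Target posterior odds = 0.01/0.99 = 1/99.
Require 0.6ⁿ ≤ 1/99 ÷ (147/53) = 53/14553.
0.6¹⁰ = 59049/9765625 is still above 53/14553 but 0.6¹¹ = 177147/48828125 is at or below it, so n = 11.

11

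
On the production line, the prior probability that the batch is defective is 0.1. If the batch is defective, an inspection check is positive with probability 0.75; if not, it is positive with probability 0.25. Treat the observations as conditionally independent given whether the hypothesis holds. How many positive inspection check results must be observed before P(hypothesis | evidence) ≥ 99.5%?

Prior odds: 0.1 ÷ 0.9 = 1/9.
Likelihood ratio of a positive = 0.75/0.25 = 3.
Target odds: 0.995 ÷ 0.005 = 199.
Require 3ⁿ ≥ 199 ÷ (1/9) = 1791.
3⁶ = 729 falls short of 1791 but 3⁷ = 2187 reaches it, so n = 7.

7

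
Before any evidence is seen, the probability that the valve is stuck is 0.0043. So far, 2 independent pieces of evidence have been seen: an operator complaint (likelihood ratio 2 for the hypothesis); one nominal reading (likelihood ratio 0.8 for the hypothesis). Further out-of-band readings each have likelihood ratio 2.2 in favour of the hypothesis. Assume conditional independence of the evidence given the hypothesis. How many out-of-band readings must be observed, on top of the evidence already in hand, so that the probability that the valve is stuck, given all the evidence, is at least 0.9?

Prior odds = 0.0043/0.9957 = 43/9957.
Combined Bayes factor of the evidence already in hand = 2 × 0.8 = 1.6.
Odds after that evidence = (43/9957) × 1.6 = 344/49785.
Target odds = 0.9/0.1 = 9.
Need 2.2ⁿ ≥ 9 ÷ (344/49785) = 448065/344.
2.2⁹ ≈1207.27 falls short of 448065/344 but 2.2¹⁰ ≈2655.99 reaches it, so n = 10.

10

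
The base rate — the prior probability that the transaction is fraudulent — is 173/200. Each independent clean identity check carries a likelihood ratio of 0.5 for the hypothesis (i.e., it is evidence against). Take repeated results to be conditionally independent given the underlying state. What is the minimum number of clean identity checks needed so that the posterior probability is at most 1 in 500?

12

Prior odds = 0.865/0.135 = 173/27.
Likelihood ratio per clean identity check = 0.5.
Target odds: 0.002 ÷ 0.998 = 1/499.
Need (173/27) × 0.5ⁿ ≤ 1/499, i.e. 0.5ⁿ ≤ 27/86327.
0.5¹¹ = 1/2048 is still above 27/86327 but 0.5¹² = 1/4096 is at or below it, so n = 12.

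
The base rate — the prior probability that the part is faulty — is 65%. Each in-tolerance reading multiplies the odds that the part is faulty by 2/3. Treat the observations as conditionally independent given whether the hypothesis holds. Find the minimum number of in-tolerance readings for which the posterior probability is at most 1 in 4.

5

Prior odds = 0.65/0.35 = 13/7.
Likelihood ratio per in-tolerance reading = 2/3.
Target posterior odds = 0.25/0.75 = 1/3.
Need (13/7) × (2/3)ⁿ ≤ 1/3, i.e. (2/3)ⁿ ≤ 7/39.
(2/3)⁴ = 16/81 is still above 7/39 but (2/3)⁵ = 32/243 is at or below it, so n = 5.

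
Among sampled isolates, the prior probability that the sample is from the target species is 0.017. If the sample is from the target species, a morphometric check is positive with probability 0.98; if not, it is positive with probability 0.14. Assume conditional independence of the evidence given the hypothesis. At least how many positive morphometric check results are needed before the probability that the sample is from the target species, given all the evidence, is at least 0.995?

Prior odds = 0.017/0.983 = 17/983.
Likelihood ratio of a positive = 0.98/0.14 = 7.
Target posterior odds = 0.995/0.005 = 199.
Need (17/983) × 7ⁿ ≥ 199, i.e. 7ⁿ ≥ 195617/17.
7⁴ = 2401 falls short of 195617/17 but 7⁵ = 16807 reaches it, so n = 5.

5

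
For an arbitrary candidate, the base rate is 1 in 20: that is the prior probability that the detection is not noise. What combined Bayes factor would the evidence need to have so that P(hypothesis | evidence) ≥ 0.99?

1881

Prior odds = 0.05/0.95 = 1/19.
Target odds = 0.99/0.01 = 99.
Required Bayes factor = 99 ÷ (1/19) = 1881.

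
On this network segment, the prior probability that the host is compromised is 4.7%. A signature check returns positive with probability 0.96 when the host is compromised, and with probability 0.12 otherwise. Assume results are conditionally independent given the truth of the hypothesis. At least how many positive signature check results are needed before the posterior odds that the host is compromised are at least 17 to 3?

3

Prior odds: 0.047 ÷ 0.953 = 47/953.
Likelihood ratio of a positive result = 0.96/0.12 = 8.
Target odds = 17/3.
Need (47/953) × 8ⁿ ≥ 17/3, i.e. 8ⁿ ≥ 16201/141.
8² = 64 falls short of 16201/141 but 8³ = 512 reaches it, so n = 3.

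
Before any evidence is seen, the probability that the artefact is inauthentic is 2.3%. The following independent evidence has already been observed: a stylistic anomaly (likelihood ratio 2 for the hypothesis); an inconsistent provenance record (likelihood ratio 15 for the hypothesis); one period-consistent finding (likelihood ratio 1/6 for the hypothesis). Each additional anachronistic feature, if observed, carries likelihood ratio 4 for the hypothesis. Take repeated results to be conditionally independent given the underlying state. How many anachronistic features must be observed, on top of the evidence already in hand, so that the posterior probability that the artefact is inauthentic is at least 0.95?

4

Prior odds = 0.023/0.977 = 23/977.
Combined Bayes factor of the evidence already in hand = 2 × 15 × (1/6) = 5.
Odds after that evidence = (23/977) × 5 = 115/977.
Target odds = 0.95/0.05 = 19.
Need 4ⁿ ≥ 19 ÷ (115/977) = 18563/115.
4³ = 64 falls short of 18563/115 but 4⁴ = 256 reaches it, so n = 4.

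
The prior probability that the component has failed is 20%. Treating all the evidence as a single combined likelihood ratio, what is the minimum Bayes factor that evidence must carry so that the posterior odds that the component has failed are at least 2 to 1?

8

Prior odds = 0.2/0.8 = 0.25.
Target odds = 2.
Required Bayes factor = 2 ÷ 0.25 = 8.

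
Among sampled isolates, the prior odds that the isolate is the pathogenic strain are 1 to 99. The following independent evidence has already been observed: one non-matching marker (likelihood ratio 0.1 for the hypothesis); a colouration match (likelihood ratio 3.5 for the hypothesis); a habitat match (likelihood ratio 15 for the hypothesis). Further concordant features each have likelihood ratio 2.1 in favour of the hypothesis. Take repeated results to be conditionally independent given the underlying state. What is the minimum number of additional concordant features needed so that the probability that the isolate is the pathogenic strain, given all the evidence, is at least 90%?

Prior odds = 1/99.
Combined Bayes factor of the evidence already in hand = 0.1 × 3.5 × 15 = 5.25.
Odds after that evidence = (1/99) × 5.25 = 7/132.
Target odds = 0.9/0.1 = 9.
Need 2.1ⁿ ≥ 9 ÷ (7/132) = 1188/7.
2.1⁶ = 85766121/1000000 falls short of 1188/7 but 2.1⁷ ≈180.109 reaches it, so n = 7.

7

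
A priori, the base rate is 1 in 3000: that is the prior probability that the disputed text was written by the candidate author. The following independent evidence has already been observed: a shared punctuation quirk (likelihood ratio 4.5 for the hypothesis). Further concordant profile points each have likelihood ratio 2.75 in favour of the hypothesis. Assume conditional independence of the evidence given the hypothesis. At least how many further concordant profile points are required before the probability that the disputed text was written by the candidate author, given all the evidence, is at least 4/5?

8

Prior odds = (1/3000)/(2999/3000) = 1/2999.
Bayes factor of the evidence already in hand = 4.5.
Odds after that evidence = (1/2999) × 4.5 = 9/5998.
Target odds = 0.8/0.2 = 4.
Need 2.75ⁿ ≥ 4 ÷ (9/5998) = 23992/9.
2.75⁷ = 19487171/16384 falls short of 23992/9 but 2.75⁸ = 214358881/65536 reaches it, so n = 8.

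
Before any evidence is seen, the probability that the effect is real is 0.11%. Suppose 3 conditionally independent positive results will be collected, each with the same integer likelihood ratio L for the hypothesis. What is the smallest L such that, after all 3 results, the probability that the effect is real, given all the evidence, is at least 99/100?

Prior odds = 0.0011/0.9989 = 11/9989.
Target odds = 0.99/0.01 = 99.
Need L³ ≥ 99 ÷ (11/9989) = 89901.
44³ = 85184 < 89901 ≤ 91125 = 45³, so L = 45.

45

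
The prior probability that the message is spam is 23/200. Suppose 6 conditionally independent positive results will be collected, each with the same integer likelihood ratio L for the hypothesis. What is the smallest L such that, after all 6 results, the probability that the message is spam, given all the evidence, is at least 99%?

Prior odds = 0.115/0.885 = 23/177.
Target odds = 0.99/0.01 = 99.
Need L⁶ ≥ 99 ÷ (23/177) = 17523/23.
3⁶ = 729 < 17523/23 ≤ 4096 = 4⁶, so L = 4.

4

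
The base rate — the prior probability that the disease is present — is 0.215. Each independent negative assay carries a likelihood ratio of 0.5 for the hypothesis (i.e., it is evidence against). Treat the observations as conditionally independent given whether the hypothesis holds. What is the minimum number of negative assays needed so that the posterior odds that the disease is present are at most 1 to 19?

Prior odds: 0.215 ÷ 0.785 = 43/157.
Likelihood ratio per negative assay = 0.5.
Target odds = 1/19.
Need (43/157) × 0.5ⁿ ≤ 1/19, i.e. 0.5ⁿ ≤ 157/817.
0.5² = 0.25 is still above 157/817 but 0.5³ = 0.125 is at or below it, so n = 3.

3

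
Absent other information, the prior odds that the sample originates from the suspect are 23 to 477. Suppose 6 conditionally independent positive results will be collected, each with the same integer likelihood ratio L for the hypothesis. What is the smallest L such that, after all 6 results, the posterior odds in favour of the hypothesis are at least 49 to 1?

Prior odds = 23/477.
Target odds = 49.
Need L⁶ ≥ 49 ÷ (23/477) = 23373/23.
3⁶ = 729 < 23373/23 ≤ 4096 = 4⁶, so L = 4.

4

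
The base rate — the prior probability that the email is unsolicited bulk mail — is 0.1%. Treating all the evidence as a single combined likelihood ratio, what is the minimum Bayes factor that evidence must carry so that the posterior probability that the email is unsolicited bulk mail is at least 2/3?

Prior odds = 0.001/0.999 = 1/999.
Target odds = (2/3)/(1/3) = 2.
Required Bayes factor = 2 ÷ (1/999) = 1998.

1998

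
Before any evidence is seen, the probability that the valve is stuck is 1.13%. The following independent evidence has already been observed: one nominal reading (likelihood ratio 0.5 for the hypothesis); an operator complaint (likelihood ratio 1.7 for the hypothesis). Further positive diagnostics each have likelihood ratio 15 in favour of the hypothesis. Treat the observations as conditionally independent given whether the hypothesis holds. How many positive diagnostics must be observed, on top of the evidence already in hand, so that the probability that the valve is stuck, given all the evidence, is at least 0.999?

5

Prior odds = 0.0113/0.9887 = 113/9887.
Combined Bayes factor of the evidence already in hand = 0.5 × 1.7 = 0.85.
Odds after that evidence = (113/9887) × 0.85 = 1921/197740.
Target odds = 0.999/0.001 = 999.
Need 15ⁿ ≥ 999 ÷ (1921/197740) = 197542260/1921.
15⁴ = 50625 falls short of 197542260/1921 but 15⁵ = 759375 reaches it, so n = 5.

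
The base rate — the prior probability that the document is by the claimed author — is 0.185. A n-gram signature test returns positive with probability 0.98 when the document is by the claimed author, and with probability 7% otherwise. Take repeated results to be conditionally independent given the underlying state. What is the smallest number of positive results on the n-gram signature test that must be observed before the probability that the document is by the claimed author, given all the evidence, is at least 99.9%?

Prior odds = 0.185/0.815 = 37/163.
Likelihood ratio of a positive result = 0.98/0.07 = 14.
Target posterior odds = 0.999/0.001 = 999.
Require 14ⁿ ≥ 999 ÷ (37/163) = 4401.
14³ = 2744 falls short of 4401 but 14⁴ = 38416 reaches it, so n = 4.

4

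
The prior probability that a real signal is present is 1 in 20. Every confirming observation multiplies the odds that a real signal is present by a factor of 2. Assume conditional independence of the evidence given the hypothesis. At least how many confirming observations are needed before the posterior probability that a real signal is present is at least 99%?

11

Prior odds: 0.05 ÷ 0.95 = 1/19.
Likelihood ratio per confirming observation = 2.
Target odds: 0.99 ÷ 0.01 = 99.
Require 2ⁿ ≥ 99 ÷ (1/19) = 1881.
2¹⁰ = 1024 falls short of 1881 but 2¹¹ = 2048 reaches it, so n = 11.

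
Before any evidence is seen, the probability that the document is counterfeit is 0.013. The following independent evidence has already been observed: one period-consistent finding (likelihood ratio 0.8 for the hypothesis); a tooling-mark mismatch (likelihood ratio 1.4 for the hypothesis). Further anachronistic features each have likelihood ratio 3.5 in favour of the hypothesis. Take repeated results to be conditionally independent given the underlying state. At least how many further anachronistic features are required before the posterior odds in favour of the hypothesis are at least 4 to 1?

Prior odds = 0.013/0.987 = 13/987.
Combined Bayes factor of the evidence already in hand = 0.8 × 1.4 = 1.12.
Odds after that evidence = (13/987) × 1.12 = 52/3525.
Target odds = 4.
Need 3.5ⁿ ≥ 4 ÷ (52/3525) = 3525/13.
3.5⁴ = 150.0625 falls short of 3525/13 but 3.5⁵ = 525.21875 reaches it, so n = 5.

5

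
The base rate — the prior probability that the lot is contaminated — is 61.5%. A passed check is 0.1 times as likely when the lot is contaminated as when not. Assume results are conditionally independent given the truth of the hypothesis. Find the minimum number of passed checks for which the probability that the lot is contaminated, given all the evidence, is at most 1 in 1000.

4

Prior odds: 0.615 ÷ 0.385 = 123/77.
Likelihood ratio per passed check = 0.1.
Target posterior odds = 0.001/0.999 = 1/999.
Require 0.1ⁿ ≤ 1/999 ÷ (123/77) = 77/122877.
0.1³ = 0.001 is still above 77/122877 but 0.1⁴ = 0.0001 is at or below it, so n = 4.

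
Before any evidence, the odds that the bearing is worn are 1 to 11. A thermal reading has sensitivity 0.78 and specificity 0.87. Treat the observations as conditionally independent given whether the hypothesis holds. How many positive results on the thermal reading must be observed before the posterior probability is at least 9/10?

Prior odds = 1/11.
False-positive rate = 1 − 0.87 = 0.13; likelihood ratio of a positive = 0.78/0.13 = 6.
Target odds: 0.9 ÷ 0.1 = 9.
Need (1/11) × 6ⁿ ≥ 9, i.e. 6ⁿ ≥ 99.
6² = 36 falls short of 99 but 6³ = 216 reaches it, so n = 3.

3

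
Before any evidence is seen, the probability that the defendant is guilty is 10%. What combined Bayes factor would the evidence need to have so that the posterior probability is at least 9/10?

81

Prior odds = 0.1/0.9 = 1/9.
Target odds = 0.9/0.1 = 9.
Required Bayes factor = 9 ÷ (1/9) = 81.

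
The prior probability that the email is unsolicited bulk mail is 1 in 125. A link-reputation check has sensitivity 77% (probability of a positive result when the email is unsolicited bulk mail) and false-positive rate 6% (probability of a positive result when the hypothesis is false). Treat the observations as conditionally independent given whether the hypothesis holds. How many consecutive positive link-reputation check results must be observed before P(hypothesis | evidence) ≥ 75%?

Prior odds: 0.008 ÷ 0.992 = 1/124.
Likelihood ratio of a positive result = 0.77/0.06 = 77/6.
Target odds: 0.75 ÷ 0.25 = 3.
Need (1/124) × (77/6)ⁿ ≥ 3, i.e. (77/6)ⁿ ≥ 372.
(77/6)² = 5929/36 falls short of 372 but (77/6)³ = 456533/216 reaches it, so n = 3.

3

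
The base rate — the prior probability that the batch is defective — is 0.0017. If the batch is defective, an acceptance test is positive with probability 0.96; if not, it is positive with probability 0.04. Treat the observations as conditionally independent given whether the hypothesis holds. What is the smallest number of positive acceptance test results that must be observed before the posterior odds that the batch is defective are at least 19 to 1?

3

Prior odds = 0.0017/0.9983 = 17/9983.
Likelihood ratio of a positive = 0.96/0.04 = 24.
Target odds = 19.
Require 24ⁿ ≥ 19 ÷ (17/9983) = 189677/17.
24² = 576 falls short of 189677/17 but 24³ = 13824 reaches it, so n = 3.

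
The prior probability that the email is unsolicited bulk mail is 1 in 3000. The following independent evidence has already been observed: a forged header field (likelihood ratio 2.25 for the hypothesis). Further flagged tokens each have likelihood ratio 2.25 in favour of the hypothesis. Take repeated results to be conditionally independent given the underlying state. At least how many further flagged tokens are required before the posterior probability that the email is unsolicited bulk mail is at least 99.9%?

Prior odds = (1/3000)/(2999/3000) = 1/2999.
Bayes factor of the evidence already in hand = 2.25.
Odds after that evidence = (1/2999) × 2.25 = 9/11996.
Target odds = 0.999/0.001 = 999.
Need 2.25ⁿ ≥ 999 ÷ (9/11996) = 1331556.
2.25¹⁷ ≈970740 falls short of 1331556 but 2.25¹⁸ ≈2.18416e+06 reaches it, so n = 18.

18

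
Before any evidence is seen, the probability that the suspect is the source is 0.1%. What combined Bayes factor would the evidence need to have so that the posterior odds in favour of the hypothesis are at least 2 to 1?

Prior odds = 0.001/0.999 = 1/999.
Target odds = 2.
Required Bayes factor = 2 ÷ (1/999) = 1998.

1998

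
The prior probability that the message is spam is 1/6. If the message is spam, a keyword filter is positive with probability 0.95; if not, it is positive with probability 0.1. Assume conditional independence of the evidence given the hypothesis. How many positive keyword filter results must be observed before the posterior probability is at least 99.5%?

Prior odds = (1/6)/(5/6) = 0.2.
Likelihood ratio of a positive = 0.95/0.1 = 9.5.
Target odds: 0.995 ÷ 0.005 = 199.
Need 0.2 × 9.5ⁿ ≥ 199, i.e. 9.5ⁿ ≥ 995.
9.5³ = 857.375 falls short of 995 but 9.5⁴ = 8145.0625 reaches it, so n = 4.

4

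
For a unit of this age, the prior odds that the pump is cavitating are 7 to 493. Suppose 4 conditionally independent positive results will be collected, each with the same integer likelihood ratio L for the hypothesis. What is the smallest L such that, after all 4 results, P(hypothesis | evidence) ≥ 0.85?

5

Prior odds = 7/493.
Target odds = 0.85/0.15 = 17/3.
Need L⁴ ≥ 17/3 ÷ (7/493) = 8381/21.
4⁴ = 256 < 8381/21 ≤ 625 = 5⁴, so L = 5.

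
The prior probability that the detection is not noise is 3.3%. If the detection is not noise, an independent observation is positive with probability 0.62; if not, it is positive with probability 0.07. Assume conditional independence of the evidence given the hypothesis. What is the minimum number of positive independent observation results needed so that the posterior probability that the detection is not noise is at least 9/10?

Prior odds: 0.033 ÷ 0.967 = 33/967.
Likelihood ratio of a positive = 0.62/0.07 = 62/7.
Target posterior odds = 0.9/0.1 = 9.
Need (33/967) × (62/7)ⁿ ≥ 9, i.e. (62/7)ⁿ ≥ 2901/11.
(62/7)² = 3844/49 falls short of 2901/11 but (62/7)³ = 238328/343 reaches it, so n = 3.

3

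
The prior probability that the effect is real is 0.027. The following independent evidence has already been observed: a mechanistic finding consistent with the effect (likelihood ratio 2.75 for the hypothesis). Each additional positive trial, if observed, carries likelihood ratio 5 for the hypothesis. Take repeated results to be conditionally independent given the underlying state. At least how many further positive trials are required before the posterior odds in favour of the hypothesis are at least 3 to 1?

3

Prior odds = 0.027/0.973 = 27/973.
Bayes factor of the evidence already in hand = 2.75.
Odds after that evidence = (27/973) × 2.75 = 297/3892.
Target odds = 3.
Need 5ⁿ ≥ 3 ÷ (297/3892) = 3892/99.
5² = 25 falls short of 3892/99 but 5³ = 125 reaches it, so n = 3.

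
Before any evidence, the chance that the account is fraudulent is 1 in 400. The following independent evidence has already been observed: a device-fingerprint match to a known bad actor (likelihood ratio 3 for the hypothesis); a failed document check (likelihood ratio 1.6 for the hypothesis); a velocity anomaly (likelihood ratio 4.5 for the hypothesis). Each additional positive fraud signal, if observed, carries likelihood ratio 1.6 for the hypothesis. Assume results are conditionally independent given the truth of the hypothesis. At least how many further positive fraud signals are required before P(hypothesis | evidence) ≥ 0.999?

Prior odds = 0.0025/0.9975 = 1/399.
Combined Bayes factor of the evidence already in hand = 3 × 1.6 × 4.5 = 21.6.
Odds after that evidence = (1/399) × 21.6 = 36/665.
Target odds = 0.999/0.001 = 999.
Need 1.6ⁿ ≥ 999 ÷ (36/665) = 18453.75.
1.6²⁰ ≈12089.3 falls short of 18453.75 but 1.6²¹ ≈19342.8 reaches it, so n = 21.

21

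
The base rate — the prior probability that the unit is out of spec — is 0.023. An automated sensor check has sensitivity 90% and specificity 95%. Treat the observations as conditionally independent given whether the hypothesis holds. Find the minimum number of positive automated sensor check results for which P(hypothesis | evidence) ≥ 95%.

Prior odds = 0.023/0.977 = 23/977.
False-positive rate = 1 − 0.95 = 0.05; likelihood ratio of a positive = 0.9/0.05 = 18.
Target odds: 0.95 ÷ 0.05 = 19.
Need (23/977) × 18ⁿ ≥ 19, i.e. 18ⁿ ≥ 18563/23.
18² = 324 falls short of 18563/23 but 18³ = 5832 reaches it, so n = 3.

3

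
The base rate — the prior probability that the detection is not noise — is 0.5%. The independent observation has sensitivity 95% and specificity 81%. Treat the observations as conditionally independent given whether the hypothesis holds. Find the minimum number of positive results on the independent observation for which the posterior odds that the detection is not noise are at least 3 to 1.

4

Prior odds = 0.005/0.995 = 1/199.
False-positive rate = 1 − 0.81 = 0.19; likelihood ratio of a positive = 0.95/0.19 = 5.
Target odds = 3.
Need (1/199) × 5ⁿ ≥ 3, i.e. 5ⁿ ≥ 597.
5³ = 125 falls short of 597 but 5⁴ = 625 reaches it, so n = 4.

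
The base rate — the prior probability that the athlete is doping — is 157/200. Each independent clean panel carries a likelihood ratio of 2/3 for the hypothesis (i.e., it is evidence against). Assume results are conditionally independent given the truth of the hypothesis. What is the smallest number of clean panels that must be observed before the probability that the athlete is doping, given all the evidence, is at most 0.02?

13

Prior odds = 0.785/0.215 = 157/43.
Likelihood ratio per clean panel = 2/3.
Target posterior odds = 0.02/0.98 = 1/49.
Require (2/3)ⁿ ≤ 1/49 ÷ (157/43) = 43/7693.
(2/3)¹² = 4096/531441 is still above 43/7693 but (2/3)¹³ = 8192/1594323 is at or below it, so n = 13.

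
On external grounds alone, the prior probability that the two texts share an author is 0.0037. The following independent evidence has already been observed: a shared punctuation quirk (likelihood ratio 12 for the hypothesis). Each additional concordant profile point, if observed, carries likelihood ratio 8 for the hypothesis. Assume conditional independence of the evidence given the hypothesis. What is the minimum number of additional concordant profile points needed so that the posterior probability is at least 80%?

Prior odds = 0.0037/0.9963 = 37/9963.
Bayes factor of the evidence already in hand = 12.
Odds after that evidence = (37/9963) × 12 = 148/3321.
Target odds = 0.8/0.2 = 4.
Need 8ⁿ ≥ 4 ÷ (148/3321) = 3321/37.
8² = 64 falls short of 3321/37 but 8³ = 512 reaches it, so n = 3.

3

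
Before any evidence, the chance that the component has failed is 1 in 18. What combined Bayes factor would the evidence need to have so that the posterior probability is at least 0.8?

68

Prior odds = (1/18)/(17/18) = 1/17.
Target odds = 0.8/0.2 = 4.
Required Bayes factor = 4 ÷ (1/17) = 68.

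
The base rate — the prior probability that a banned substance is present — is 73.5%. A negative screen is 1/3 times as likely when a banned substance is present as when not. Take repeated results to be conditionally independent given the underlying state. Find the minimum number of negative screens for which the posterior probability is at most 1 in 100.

6

Prior odds: 0.735 ÷ 0.265 = 147/53.
Likelihood ratio per negative screen = 1/3.
Target odds: 0.01 ÷ 0.99 = 1/99.
Need (147/53) × (1/3)ⁿ ≤ 1/99, i.e. (1/3)ⁿ ≤ 53/14553.
(1/3)⁵ = 1/243 is still above 53/14553 but (1/3)⁶ = 1/729 is at or below it, so n = 6.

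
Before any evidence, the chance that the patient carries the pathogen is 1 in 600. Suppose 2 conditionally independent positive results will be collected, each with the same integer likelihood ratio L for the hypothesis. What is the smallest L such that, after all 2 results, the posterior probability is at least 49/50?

172

Prior odds = (1/600)/(599/600) = 1/599.
Target odds = 0.98/0.02 = 49.
Need L² ≥ 49 ÷ (1/599) = 29351.
171² = 29241 < 29351 ≤ 29584 = 172², so L = 172.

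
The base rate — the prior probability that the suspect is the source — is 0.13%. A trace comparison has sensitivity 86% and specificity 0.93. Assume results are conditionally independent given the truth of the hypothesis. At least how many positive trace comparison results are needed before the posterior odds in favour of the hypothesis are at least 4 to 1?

4

Prior odds = 0.0013/0.9987 = 13/9987.
False-positive rate = 1 − 0.93 = 0.07; likelihood ratio of a positive = 0.86/0.07 = 86/7.
Target odds = 4.
Need (13/9987) × (86/7)ⁿ ≥ 4, i.e. (86/7)ⁿ ≥ 39948/13.
(86/7)³ = 636056/343 falls short of 39948/13 but (86/7)⁴ = 54700816/2401 reaches it, so n = 4.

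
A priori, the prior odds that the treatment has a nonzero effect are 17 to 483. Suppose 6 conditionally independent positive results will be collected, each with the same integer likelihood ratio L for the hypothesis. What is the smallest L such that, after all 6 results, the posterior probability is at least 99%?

Prior odds = 17/483.
Target odds = 0.99/0.01 = 99.
Need L⁶ ≥ 99 ÷ (17/483) = 47817/17.
3⁶ = 729 < 47817/17 ≤ 4096 = 4⁶, so L = 4.

4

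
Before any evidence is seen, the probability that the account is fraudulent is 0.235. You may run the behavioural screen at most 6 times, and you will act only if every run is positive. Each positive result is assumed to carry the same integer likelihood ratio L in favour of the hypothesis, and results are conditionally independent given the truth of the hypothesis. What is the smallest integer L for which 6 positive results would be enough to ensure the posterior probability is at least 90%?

Prior odds = 0.235/0.765 = 47/153.
Target odds = 0.9/0.1 = 9.
Need L⁶ ≥ 9 ÷ (47/153) = 1377/47.
1⁶ = 1 < 1377/47 ≤ 64 = 2⁶, so L = 2.

2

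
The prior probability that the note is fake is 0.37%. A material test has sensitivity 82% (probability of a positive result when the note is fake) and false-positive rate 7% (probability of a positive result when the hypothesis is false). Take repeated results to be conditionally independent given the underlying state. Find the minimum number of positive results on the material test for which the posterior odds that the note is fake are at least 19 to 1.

Prior odds = 0.0037/0.9963 = 37/9963.
Likelihood ratio of a positive result = 0.82/0.07 = 82/7.
Target odds = 19.
Need (37/9963) × (82/7)ⁿ ≥ 19, i.e. (82/7)ⁿ ≥ 189297/37.
(82/7)³ = 551368/343 falls short of 189297/37 but (82/7)⁴ = 45212176/2401 reaches it, so n = 4.

4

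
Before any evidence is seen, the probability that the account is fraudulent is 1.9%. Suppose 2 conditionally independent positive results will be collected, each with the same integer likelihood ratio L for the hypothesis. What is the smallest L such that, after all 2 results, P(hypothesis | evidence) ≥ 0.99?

Prior odds = 0.019/0.981 = 19/981.
Target odds = 0.99/0.01 = 99.
Need L² ≥ 99 ÷ (19/981) = 97119/19.
71² = 5041 < 97119/19 ≤ 5184 = 72², so L = 72.

72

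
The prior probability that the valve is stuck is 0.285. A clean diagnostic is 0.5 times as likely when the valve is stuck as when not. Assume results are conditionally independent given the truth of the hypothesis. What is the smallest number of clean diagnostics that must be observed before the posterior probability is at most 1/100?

Prior odds = 0.285/0.715 = 57/143.
Likelihood ratio per clean diagnostic = 0.5.
Target posterior odds = 0.01/0.99 = 1/99.
Need (57/143) × 0.5ⁿ ≤ 1/99, i.e. 0.5ⁿ ≤ 13/513.
0.5⁵ = 0.03125 is still above 13/513 but 0.5⁶ = 0.015625 is at or below it, so n = 6.

6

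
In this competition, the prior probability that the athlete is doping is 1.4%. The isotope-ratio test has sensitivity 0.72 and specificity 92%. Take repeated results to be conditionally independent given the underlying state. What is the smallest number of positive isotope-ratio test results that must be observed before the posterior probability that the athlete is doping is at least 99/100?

Prior odds: 0.014 ÷ 0.986 = 7/493.
False-positive rate = 1 − 0.92 = 0.08; likelihood ratio of a positive = 0.72/0.08 = 9.
Target odds: 0.99 ÷ 0.01 = 99.
Require 9ⁿ ≥ 99 ÷ (7/493) = 48807/7.
9⁴ = 6561 falls short of 48807/7 but 9⁵ = 59049 reaches it, so n = 5.

5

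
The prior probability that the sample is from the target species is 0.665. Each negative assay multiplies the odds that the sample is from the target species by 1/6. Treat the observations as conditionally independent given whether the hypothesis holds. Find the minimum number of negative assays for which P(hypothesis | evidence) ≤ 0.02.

Prior odds: 0.665 ÷ 0.335 = 133/67.
Likelihood ratio per negative assay = 1/6.
Target odds: 0.02 ÷ 0.98 = 1/49.
Need (133/67) × (1/6)ⁿ ≤ 1/49, i.e. (1/6)ⁿ ≤ 67/6517.
(1/6)² = 1/36 is still above 67/6517 but (1/6)³ = 1/216 is at or below it, so n = 3.

3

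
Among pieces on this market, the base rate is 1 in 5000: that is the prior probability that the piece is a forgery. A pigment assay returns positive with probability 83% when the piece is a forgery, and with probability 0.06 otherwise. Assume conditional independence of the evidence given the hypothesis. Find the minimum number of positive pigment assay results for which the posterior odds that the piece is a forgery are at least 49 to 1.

5

Prior odds: 0.0002 ÷ 0.9998 = 1/4999.
Likelihood ratio of a positive result = 0.83/0.06 = 83/6.
Target odds = 49.
Need (1/4999) × (83/6)ⁿ ≥ 49, i.e. (83/6)ⁿ ≥ 244951.
(83/6)⁴ = 47458321/1296 falls short of 244951 but (83/6)⁵ ≈506564 reaches it, so n = 5.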